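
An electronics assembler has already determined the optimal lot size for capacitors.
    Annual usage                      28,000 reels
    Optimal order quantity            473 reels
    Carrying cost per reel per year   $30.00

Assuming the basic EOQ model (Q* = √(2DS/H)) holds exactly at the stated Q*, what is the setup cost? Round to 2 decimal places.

From Q* = √(2DS/H) ⇒ Q*² = 2DS/H.
S = Q²H / (2D) = 473² × 30 / (2 × 28,000) = 119.8548

$119.85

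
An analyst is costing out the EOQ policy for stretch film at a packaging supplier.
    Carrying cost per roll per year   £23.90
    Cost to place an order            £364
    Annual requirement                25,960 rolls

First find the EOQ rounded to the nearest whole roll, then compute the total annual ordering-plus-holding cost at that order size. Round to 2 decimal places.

£21,252.84

EOQ = √(2DS/H) = √(2 × 25,960 × 364 / 23.9)
    = √(790,748.12) ≈ 889.24 → Q = 889 rolls
Annual ordering cost = (D/Q)·S = (25,960/889) × 364 = £10,629.29
Annual holding cost  = (Q/2)·H = (889/2) × 23.9 = £10,623.55
Total = £10,629.29 + £10,623.55 = £21,252.84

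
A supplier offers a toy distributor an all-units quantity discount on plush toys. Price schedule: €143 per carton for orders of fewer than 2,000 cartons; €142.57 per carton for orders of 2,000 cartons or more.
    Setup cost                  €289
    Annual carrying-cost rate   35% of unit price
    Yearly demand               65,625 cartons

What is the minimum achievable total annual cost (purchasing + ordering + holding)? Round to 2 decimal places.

H₁ = 35%×€143 = €50.0500;  H₂ = 35%×€142.57 = €49.8995
EOQ₁ = √(2×65,625×289/50.0500) = 870.56  (< 2,000, feasible at tier 1)
EOQ₂ = √(2×65,625×289/49.8995) = 871.87  (< 2,000 → use Q = 2,000 at tier-2 price)
TC(tier 1 (EOQ₁), Q≈870.6) = €9,427,946.31
TC(tier 2, Q≈2,000.0) = €9,415,538.56
Minimum at tier 2: €9,415,538.56

€9,415,538.56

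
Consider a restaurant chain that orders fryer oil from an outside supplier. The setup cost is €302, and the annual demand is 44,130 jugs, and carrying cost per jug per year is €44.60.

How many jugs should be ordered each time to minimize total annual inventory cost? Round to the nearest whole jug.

EOQ = √(2DS/H) = √(2 × 44,130 × 302 / 44.6)
    = √(597,634.98) ≈ 773.07

773 jugs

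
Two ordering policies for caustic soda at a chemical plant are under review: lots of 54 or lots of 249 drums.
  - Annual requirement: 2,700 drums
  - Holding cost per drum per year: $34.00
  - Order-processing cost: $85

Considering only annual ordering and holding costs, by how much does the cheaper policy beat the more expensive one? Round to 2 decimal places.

Annual cost at Q: ordering D·S/Q plus holding Q·H/2.
TC(54) = (2,700/54)×85 + (54/2)×34 = $5,168.00
TC(249) = (2,700/249)×85 + (249/2)×34 = $5,154.69
|ΔTC| = |$5,168.00 − $5,154.69| = $13.31

$13.31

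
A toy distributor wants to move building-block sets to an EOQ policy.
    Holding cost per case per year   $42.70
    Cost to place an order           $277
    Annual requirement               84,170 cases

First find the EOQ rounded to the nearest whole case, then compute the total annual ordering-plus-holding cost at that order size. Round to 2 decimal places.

Optimal lot size Q* = (2 × 84,170 × $277 / $42.7)^½ ≈ 1,045.01 → Q = 1,045 cases
Ordering: D/Q × S = 84,170/1,045 × $277 = $22,311.09
Holding:  Q/2 × H = 1,045/2 × $42.7 = $22,310.75
Total = $22,311.09 + $22,310.75 = $44,621.84

$44,621.84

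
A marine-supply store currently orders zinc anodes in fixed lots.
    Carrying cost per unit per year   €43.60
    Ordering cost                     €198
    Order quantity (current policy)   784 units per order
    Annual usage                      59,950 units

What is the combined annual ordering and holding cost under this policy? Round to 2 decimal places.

€32,231.63

Annual ordering cost = (D/Q)·S = (59,950/784) × 198 = €15,140.43
Annual holding cost  = (Q/2)·H = (784/2) × 43.6 = €17,091.20
Total = €15,140.43 + €17,091.20 = €32,231.63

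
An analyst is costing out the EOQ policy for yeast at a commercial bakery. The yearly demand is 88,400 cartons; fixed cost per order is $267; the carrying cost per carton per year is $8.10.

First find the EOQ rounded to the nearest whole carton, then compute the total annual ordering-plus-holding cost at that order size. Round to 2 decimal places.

$19,554.16

Optimal lot size Q* = (2 × 88,400 × $267 / $8.1)^½ ≈ 2,414.09 → Q = 2,414 cartons
Orders/yr = 88,400/2,414 = 36.620; ordering cost = 36.620 × $267 = $9,777.46
Average inventory = 2,414/2 = 1207; holding cost = 1207 × $8.1 = $9,776.70
Total = $9,777.46 + $9,776.70 = $19,554.16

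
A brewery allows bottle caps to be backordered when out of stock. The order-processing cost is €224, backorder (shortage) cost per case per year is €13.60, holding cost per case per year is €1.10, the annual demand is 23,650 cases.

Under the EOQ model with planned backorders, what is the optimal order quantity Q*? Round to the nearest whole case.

3,227 cases

Q* = √(2DS/H) · √((H + b)/b)
   = √(2 × 23,650 × 224 / 1.1) · √((1.1 + 13.6) / 13.6)
   = 3,103.546 × 1.0397 ≈ 3,226.62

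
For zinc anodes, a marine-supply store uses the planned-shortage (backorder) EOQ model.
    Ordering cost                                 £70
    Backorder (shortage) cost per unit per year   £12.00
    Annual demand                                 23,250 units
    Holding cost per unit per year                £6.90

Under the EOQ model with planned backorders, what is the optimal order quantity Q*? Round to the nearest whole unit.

862 units

Basic EOQ = √(2·23,250·70/6.9) = 686.833
Backorder adjustment √((H+b)/b) = √((6.9+12)/12) = 1.2550
Q* = 686.833 × 1.2550 ≈ 861.97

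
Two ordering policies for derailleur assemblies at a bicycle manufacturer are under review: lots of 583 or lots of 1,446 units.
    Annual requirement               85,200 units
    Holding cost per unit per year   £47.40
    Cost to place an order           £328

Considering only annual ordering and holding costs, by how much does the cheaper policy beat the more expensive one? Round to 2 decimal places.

£8,154.89

TC(Q) = (D/Q)S + (Q/2)H
TC(583) = (85,200/583)×328 + (583/2)×47.4 = £61,751.23
TC(1,446) = (85,200/1,446)×328 + (1,446/2)×47.4 = £53,596.34
|ΔTC| = |£61,751.23 − £53,596.34| = £8,154.89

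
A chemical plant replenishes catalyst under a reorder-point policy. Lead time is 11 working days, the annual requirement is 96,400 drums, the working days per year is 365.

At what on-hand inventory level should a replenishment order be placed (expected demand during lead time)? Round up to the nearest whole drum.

2,906 drums

Daily demand d = 96,400 / 365 = 264.110 drums/day
Demand during lead time = 264.110 × 11 = 2,905.21
Reorder point = 2,905.21 → round up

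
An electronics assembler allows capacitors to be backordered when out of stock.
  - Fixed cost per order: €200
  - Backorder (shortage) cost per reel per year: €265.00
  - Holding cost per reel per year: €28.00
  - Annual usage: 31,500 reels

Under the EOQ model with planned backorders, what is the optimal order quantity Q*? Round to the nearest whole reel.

705 reels

Basic EOQ = √(2·31,500·200/28) = 670.820
Backorder adjustment √((H+b)/b) = √((28+265)/265) = 1.0515
Q* = 670.820 × 1.0515 ≈ 705.37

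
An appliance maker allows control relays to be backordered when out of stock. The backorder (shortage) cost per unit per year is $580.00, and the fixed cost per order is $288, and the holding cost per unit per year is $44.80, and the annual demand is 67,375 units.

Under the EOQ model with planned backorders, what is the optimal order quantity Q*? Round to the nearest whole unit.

966 units

Basic EOQ = √(2·67,375·288/44.8) = 930.726
Backorder adjustment √((H+b)/b) = √((44.8+580)/580) = 1.0379
Q* = 930.726 × 1.0379 ≈ 966.00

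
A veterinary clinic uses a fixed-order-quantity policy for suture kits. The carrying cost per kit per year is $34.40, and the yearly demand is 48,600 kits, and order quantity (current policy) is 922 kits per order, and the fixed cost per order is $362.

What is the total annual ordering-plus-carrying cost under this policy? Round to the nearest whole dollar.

Annual ordering cost = (D/Q)·S = (48,600/922) × 362 = $19,081.56
Annual holding cost  = (Q/2)·H = (922/2) × 34.4 = $15,858.40
Total = $19,081.56 + $15,858.40 = $34,939.96

$34,940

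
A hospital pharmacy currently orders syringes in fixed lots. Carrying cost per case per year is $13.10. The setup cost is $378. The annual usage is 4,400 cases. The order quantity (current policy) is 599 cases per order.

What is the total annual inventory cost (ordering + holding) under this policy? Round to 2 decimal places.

Annual ordering cost = (D/Q)·S = (4,400/599) × 378 = $2,776.63
Annual holding cost  = (Q/2)·H = (599/2) × 13.1 = $3,923.45
Total = $2,776.63 + $3,923.45 = $6,700.08

$6,700.08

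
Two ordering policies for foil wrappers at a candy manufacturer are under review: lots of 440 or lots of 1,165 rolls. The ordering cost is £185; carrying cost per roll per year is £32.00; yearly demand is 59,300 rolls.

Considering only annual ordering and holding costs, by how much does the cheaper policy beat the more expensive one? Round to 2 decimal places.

£3,916.22

Annual cost at Q: ordering D·S/Q plus holding Q·H/2.
TC(440) = (59,300/440)×185 + (440/2)×32 = £31,972.95
TC(1,165) = (59,300/1,165)×185 + (1,165/2)×32 = £28,056.74
Lots of 1,165 are cheaper by £3,916.22.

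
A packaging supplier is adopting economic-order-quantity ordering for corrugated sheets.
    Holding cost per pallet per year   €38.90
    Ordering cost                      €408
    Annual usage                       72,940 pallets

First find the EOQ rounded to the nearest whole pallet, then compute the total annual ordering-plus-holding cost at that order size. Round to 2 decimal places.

Q* = √(2·D·S / H) = √(2·72,940·408 / 38.9) = √1,530,052.4 ≈ 1,236.95 → Q = 1,237 pallets
Orders/yr = 72,940/1,237 = 58.965; ordering cost = 58.965 × €408 = €24,057.82
Average inventory = 1,237/2 = 618.5; holding cost = 618.5 × €38.9 = €24,059.65
Total = €24,057.82 + €24,059.65 = €48,117.47

€48,117.47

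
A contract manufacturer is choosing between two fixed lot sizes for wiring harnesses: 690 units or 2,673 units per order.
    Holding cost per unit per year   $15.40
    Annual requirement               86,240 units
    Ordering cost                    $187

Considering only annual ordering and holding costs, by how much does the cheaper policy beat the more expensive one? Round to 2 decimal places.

$2,069.94

TC(Q) = (D/Q)S + (Q/2)H
TC(690) = (86,240/690)×187 + (690/2)×15.4 = $28,685.29
TC(2,673) = (86,240/2,673)×187 + (2,673/2)×15.4 = $26,615.35
Cheaper: Q = 2,673.  Difference = $2,069.94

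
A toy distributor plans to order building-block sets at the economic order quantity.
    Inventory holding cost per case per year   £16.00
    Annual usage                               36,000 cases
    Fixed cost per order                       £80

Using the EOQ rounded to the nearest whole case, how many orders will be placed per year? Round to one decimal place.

Optimal lot size Q* = (2 × 36,000 × £80 / £16)^½ ≈ 600.00 → Q = 600
Orders per year = D/Q = 36,000 / 600 = 60.000

60.0 orders per year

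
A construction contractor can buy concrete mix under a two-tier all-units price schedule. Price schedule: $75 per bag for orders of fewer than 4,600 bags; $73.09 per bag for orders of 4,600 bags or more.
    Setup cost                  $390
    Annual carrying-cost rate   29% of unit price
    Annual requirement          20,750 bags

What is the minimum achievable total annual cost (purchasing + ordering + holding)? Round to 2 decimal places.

H₁ = 29%×$75 = $21.7500;  H₂ = 29%×$73.09 = $21.1961
EOQ₁ = √(2×20,750×390/21.7500) = 862.63  (< 4,600, feasible at tier 1)
EOQ₂ = √(2×20,750×390/21.1961) = 873.83  (< 4,600 → use Q = 4,600 at tier-2 price)
TC(tier 1 (EOQ₁), Q≈862.6) = $1,575,012.30
TC(tier 2, Q≈4,600.0) = $1,567,127.77
Minimum at tier 2: $1,567,127.77

$1,567,127.77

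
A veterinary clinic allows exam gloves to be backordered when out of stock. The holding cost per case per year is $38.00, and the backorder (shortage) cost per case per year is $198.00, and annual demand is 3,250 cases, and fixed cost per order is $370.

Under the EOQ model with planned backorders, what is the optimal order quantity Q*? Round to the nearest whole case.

275 cases

Q* = √(2DS/H) · √((H + b)/b)
   = √(2 × 3,250 × 370 / 38) · √((38 + 198) / 198)
   = 251.574 × 1.0918 ≈ 274.66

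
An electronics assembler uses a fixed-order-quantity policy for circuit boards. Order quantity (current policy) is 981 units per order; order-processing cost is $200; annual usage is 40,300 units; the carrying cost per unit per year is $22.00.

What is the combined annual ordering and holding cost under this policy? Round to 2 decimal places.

$19,007.11

Orders/yr = 40,300/981 = 41.081; ordering cost = 41.081 × $200 = $8,216.11
Average inventory = 981/2 = 490.5; holding cost = 490.5 × $22 = $10,791.00
Total = $8,216.11 + $10,791.00 = $19,007.11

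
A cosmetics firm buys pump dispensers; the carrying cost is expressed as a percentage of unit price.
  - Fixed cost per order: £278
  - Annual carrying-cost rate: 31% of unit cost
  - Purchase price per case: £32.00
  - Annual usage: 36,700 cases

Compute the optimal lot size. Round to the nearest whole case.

1,434 cases

Holding cost per case per year: H = 31% × £32 = £9.9200
EOQ = √(2DS/H) = √(2 × 36,700 × 278 / 9.92)
    = √(2,056,975.81) ≈ 1,434.22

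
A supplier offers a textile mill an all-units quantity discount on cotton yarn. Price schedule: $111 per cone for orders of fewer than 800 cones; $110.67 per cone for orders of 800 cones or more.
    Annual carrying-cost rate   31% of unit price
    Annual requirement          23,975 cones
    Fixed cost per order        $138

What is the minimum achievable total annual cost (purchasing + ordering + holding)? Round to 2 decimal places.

H₁ = 31%×$111 = $34.4100;  H₂ = 31%×$110.67 = $34.3077
EOQ₁ = √(2×23,975×138/34.4100) = 438.52  (< 800, feasible at tier 1)
EOQ₂ = √(2×23,975×138/34.3077) = 439.18  (< 800 → use Q = 800 at tier-2 price)
TC(tier 1 (EOQ₁), Q≈438.5) = $2,676,314.55
TC(tier 2, Q≈800.0) = $2,671,172.02
Minimum at tier 2: $2,671,172.02

$2,671,172.02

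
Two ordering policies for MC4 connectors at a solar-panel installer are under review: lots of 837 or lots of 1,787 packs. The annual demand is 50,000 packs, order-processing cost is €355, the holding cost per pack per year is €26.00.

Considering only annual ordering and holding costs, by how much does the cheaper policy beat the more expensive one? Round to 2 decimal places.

€1,076.16

TC(Q) = (D/Q)S + (Q/2)H
TC(837) = (50,000/837)×355 + (837/2)×26 = €32,087.69
TC(1,787) = (50,000/1,787)×355 + (1,787/2)×26 = €33,163.85
|ΔTC| = |€32,087.69 − €33,163.85| = €1,076.16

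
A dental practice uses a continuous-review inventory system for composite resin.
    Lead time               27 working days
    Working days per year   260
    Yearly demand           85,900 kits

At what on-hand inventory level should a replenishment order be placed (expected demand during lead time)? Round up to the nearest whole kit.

Daily demand d = 85,900 / 260 = 330.385 kits/day
Demand during lead time = 330.385 × 27 = 8,920.38
Reorder point = 8,920.38 → round up

8,921 kits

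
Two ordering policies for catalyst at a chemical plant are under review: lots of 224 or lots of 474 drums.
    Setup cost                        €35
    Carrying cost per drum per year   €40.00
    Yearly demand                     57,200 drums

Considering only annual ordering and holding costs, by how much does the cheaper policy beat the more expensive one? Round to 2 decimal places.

TC(Q) = (D/Q)S + (Q/2)H
TC(224) = (57,200/224)×35 + (224/2)×40 = €13,417.50
TC(474) = (57,200/474)×35 + (474/2)×40 = €13,703.63
Lots of 224 are cheaper by €286.13.

€286.13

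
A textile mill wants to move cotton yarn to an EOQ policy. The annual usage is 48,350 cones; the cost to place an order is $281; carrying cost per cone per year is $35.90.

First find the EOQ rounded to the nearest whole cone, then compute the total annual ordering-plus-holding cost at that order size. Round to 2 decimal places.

$31,232.99

EOQ = √(2DS/H) = √(2 × 48,350 × 281 / 35.9)
    = √(756,899.72) ≈ 870.00 → Q = 870 cones
Orders/yr = 48,350/870 = 55.575; ordering cost = 55.575 × $281 = $15,616.49
Average inventory = 870/2 = 435; holding cost = 435 × $35.9 = $15,616.50
Total = $15,616.49 + $15,616.50 = $31,232.99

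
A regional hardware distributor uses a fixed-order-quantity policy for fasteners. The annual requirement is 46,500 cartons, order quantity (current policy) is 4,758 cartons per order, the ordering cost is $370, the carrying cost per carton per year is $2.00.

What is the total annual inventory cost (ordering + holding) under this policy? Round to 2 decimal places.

$8,374.02

Orders/yr = 46,500/4,758 = 9.773; ordering cost = 9.773 × $370 = $3,616.02
Average inventory = 4,758/2 = 2379; holding cost = 2379 × $2 = $4,758.00
Total = $3,616.02 + $4,758.00 = $8,374.02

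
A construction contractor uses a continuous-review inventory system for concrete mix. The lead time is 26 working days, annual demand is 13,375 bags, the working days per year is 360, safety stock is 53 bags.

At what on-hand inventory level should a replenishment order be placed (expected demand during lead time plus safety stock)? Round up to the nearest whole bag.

Daily demand d = 13,375 / 360 = 37.153 bags/day
Demand during lead time = 37.153 × 26 = 965.97
Reorder point = 965.97 + 53 = 1,018.97 → round up

1,019 bags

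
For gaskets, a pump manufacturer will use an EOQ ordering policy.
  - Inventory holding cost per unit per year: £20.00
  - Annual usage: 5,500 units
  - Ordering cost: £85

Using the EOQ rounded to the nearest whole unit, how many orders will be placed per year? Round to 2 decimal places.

25.46 orders per year

EOQ = √(2DS/H) = √(2 × 5,500 × 85 / 20)
    = √(46,750.00) ≈ 216.22 → Q = 216
Orders per year = D/Q = 5,500 / 216 = 25.463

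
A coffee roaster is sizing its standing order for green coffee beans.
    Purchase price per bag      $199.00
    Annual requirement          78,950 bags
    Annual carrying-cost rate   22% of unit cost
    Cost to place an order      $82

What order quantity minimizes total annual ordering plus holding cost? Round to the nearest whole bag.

Carrying cost H = $199 × 22% = $43.7800/bag/yr
2DS/H = 2·78,950·82/43.78 = 295,746.92
EOQ = √295,746.92 ≈ 543.83

544 bags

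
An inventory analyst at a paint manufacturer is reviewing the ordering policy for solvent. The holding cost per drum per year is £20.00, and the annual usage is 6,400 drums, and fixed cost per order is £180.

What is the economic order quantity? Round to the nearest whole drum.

339 drums

Optimal lot size Q* = (2 × 6,400 × £180 / £20)^½ ≈ 339.41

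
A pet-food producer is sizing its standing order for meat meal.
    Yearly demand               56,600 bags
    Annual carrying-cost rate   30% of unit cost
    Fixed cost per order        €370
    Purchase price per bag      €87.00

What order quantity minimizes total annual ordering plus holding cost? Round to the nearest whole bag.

1,267 bags

Holding cost per bag per year: H = 30% × €87 = €26.1000
2DS/H = 2·56,600·370/26.1 = 1,604,750.96
EOQ = √1,604,750.96 ≈ 1,266.79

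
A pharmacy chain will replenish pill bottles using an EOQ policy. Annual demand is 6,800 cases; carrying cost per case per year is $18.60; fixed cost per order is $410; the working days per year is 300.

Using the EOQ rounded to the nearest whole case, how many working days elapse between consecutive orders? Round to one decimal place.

24.2 days

2DS/H = 2·6,800·410/18.6 = 299,784.95
EOQ = √299,784.95 ≈ 547.53 → Q = 548 cases
T = Q/D × 300 days = 548/6,800 × 300 = 24.176 days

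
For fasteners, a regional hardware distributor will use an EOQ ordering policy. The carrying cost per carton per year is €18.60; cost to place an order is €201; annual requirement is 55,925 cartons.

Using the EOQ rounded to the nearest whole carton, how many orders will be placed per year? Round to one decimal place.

Optimal lot size Q* = (2 × 55,925 × €201 / €18.6)^½ ≈ 1,099.41 → Q = 1,099
Orders per year = D/Q = 55,925 / 1,099 = 50.887

50.9 orders per year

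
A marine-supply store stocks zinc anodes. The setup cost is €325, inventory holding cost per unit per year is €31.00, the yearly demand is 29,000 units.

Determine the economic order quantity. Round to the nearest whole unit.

EOQ = √(2DS/H) = √(2 × 29,000 × 325 / 31)
    = √(608,064.52) ≈ 779.78

780 units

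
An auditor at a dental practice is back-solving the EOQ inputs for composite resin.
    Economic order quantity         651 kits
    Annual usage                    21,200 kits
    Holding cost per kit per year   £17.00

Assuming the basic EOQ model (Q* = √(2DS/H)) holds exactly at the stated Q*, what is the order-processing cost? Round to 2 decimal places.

£169.92

EOQ relation: Q² = 2DS/H, so rearrange for the unknown.
S = Q²H / (2D) = 651² × 17 / (2 × 21,200) = 169.9202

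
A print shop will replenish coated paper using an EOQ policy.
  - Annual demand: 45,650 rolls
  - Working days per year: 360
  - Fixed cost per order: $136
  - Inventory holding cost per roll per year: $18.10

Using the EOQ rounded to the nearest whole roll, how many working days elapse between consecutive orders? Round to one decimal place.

6.5 days

Optimal lot size Q* = (2 × 45,650 × $136 / $18.1)^½ ≈ 828.26 → Q = 828 rolls
Days between orders = 360 / (D/Q) = 360 / 55.133 ≈ 6.530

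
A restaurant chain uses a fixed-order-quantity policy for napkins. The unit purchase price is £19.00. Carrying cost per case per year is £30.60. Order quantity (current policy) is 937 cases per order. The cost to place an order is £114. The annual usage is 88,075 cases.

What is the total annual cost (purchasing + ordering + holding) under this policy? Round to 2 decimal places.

Orders/yr = 88,075/937 = 93.997; ordering cost = 93.997 × £114 = £10,715.64
Average inventory = 937/2 = 468.5; holding cost = 468.5 × £30.6 = £14,336.10
Purchase cost = D·C = 88,075 × 19 = £1,673,425.00
Total = £10,715.64 + £14,336.10 + £1,673,425.00 = £1,698,476.74

£1,698,476.74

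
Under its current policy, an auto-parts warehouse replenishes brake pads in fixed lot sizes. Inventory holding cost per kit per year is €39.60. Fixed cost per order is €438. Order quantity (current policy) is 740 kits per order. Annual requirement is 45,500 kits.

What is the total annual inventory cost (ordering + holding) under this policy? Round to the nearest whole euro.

Annual ordering cost = (D/Q)·S = (45,500/740) × 438 = €26,931.08
Annual holding cost  = (Q/2)·H = (740/2) × 39.6 = €14,652.00
Total = €26,931.08 + €14,652.00 = €41,583.08

€41,583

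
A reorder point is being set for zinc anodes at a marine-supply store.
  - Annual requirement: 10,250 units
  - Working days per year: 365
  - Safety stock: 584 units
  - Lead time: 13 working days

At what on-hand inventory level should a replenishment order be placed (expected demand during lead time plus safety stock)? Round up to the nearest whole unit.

Daily demand d = 10,250 / 365 = 28.082 units/day
Demand during lead time = 28.082 × 13 = 365.07
Reorder point = 365.07 + 584 = 949.07 → round up

950 units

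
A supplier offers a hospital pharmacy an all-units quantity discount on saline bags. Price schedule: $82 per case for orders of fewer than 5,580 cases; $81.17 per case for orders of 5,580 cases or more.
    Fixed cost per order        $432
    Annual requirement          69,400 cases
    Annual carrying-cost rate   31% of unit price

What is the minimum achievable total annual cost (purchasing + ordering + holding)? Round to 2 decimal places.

H₁ = 31%×$82 = $25.4200;  H₂ = 31%×$81.17 = $25.1627
EOQ₁ = √(2×69,400×432/25.4200) = 1,535.85  (< 5,580, feasible at tier 1)
EOQ₂ = √(2×69,400×432/25.1627) = 1,543.68  (< 5,580 → use Q = 5,580 at tier-2 price)
TC(tier 1 (EOQ₁), Q≈1,535.9) = $5,729,841.31
TC(tier 2, Q≈5,580.0) = $5,708,774.84
Minimum at tier 2: $5,708,774.84

$5,708,774.84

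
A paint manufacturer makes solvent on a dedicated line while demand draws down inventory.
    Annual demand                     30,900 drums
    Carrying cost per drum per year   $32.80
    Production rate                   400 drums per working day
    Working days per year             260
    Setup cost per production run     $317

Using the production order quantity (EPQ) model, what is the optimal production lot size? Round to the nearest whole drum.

d = 30,900/260 = 118.8462 drums/day;  effective holding cost H(1 − d/p) = 32.8·(1 − 118.8462/400) = 23.05462
Q* = √(2DS / H_eff) = √(2·30,900·317 / 23.05462) ≈ 921.82

922 drums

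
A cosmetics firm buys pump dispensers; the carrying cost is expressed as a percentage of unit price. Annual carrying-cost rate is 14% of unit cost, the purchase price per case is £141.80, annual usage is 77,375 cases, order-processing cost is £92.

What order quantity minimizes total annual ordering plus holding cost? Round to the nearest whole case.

Holding cost per case per year: H = 14% × £141.8 = £19.8520
EOQ = √(2DS/H) = √(2 × 77,375 × 92 / 19.852)
    = √(717,156.96) ≈ 846.85

847 cases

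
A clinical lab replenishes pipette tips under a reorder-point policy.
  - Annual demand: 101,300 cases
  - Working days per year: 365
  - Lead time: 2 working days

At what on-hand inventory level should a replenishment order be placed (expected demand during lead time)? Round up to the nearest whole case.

Daily demand d = 101,300 / 365 = 277.534 cases/day
Demand during lead time = 277.534 × 2 = 555.07
Reorder point = 555.07 → round up

556 cases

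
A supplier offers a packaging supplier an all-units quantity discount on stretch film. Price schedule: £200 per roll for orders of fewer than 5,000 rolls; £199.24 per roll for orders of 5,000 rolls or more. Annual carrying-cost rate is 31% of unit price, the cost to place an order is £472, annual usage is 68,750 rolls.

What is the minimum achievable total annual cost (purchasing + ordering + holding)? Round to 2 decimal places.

H₁ = 31%×£200 = £62.0000;  H₂ = 31%×£199.24 = £61.7644
EOQ₁ = √(2×68,750×472/62.0000) = 1,023.12  (< 5,000, feasible at tier 1)
EOQ₂ = √(2×68,750×472/61.7644) = 1,025.07  (< 5,000 → use Q = 5,000 at tier-2 price)
TC(tier 1 (EOQ₁), Q≈1,023.1) = £13,813,433.43
TC(tier 2, Q≈5,000.0) = £13,858,651.00
Minimum at tier 1 (EOQ₁): £13,813,433.43

£13,813,433.43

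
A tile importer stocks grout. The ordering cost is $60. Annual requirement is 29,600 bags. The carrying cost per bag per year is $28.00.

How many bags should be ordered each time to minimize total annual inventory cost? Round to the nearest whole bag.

2DS/H = 2·29,600·60/28 = 126,857.14
EOQ = √126,857.14 ≈ 356.17

356 bags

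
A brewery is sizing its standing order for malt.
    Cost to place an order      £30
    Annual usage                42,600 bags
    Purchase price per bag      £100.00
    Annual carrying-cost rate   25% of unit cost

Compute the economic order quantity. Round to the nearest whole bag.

320 bags

H = i·C = 0.25 × £100 = £25.0000 per bag-year
Optimal lot size Q* = (2 × 42,600 × £30 / £25)^½ ≈ 319.75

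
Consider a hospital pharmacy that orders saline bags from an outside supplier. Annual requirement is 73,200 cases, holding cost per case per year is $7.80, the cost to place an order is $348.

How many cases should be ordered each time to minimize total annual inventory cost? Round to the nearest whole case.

Optimal lot size Q* = (2 × 73,200 × $348 / $7.8)^½ ≈ 2,555.72

2,556 cases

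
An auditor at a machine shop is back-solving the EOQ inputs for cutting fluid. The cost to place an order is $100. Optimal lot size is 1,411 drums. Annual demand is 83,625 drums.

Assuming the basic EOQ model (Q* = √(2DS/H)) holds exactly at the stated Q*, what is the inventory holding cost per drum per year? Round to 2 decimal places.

Since Q* = (2DS/H)^½, squaring gives Q*²·H = 2DS.
H = 2DS / Q² = 2 × 83,625 × 100 / 1,411² = 8.4006

$8.40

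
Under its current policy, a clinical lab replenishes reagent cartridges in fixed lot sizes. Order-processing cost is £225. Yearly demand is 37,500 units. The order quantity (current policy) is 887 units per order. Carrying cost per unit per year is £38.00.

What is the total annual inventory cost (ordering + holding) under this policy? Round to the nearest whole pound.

Orders/yr = 37,500/887 = 42.277; ordering cost = 42.277 × £225 = £9,512.40
Average inventory = 887/2 = 443.5; holding cost = 443.5 × £38 = £16,853.00
Total = £9,512.40 + £16,853.00 = £26,365.40

£26,365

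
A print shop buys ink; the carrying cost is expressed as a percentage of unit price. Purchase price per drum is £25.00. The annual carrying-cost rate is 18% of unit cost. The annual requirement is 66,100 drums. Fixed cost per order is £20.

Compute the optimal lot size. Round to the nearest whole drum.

Carrying cost H = £25 × 18% = £4.5000/drum/yr
Optimal lot size Q* = (2 × 66,100 × £20 / £4.5)^½ ≈ 766.52

767 drums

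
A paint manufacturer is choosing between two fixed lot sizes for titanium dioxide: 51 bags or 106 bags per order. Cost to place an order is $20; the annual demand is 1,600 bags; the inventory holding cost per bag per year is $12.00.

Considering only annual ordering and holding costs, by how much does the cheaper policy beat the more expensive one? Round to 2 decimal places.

$4.44

TC(Q) = (D/Q)S + (Q/2)H
TC(51) = (1,600/51)×20 + (51/2)×12 = $933.45
TC(106) = (1,600/106)×20 + (106/2)×12 = $937.89
|ΔTC| = |$933.45 − $937.89| = $4.44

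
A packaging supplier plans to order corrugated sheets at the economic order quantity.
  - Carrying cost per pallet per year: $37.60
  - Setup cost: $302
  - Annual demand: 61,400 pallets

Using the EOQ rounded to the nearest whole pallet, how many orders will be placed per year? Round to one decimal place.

2DS/H = 2·61,400·302/37.6 = 986,319.15
EOQ = √986,319.15 ≈ 993.14 → Q = 993
Orders per year = D/Q = 61,400 / 993 = 61.833

61.8 orders per year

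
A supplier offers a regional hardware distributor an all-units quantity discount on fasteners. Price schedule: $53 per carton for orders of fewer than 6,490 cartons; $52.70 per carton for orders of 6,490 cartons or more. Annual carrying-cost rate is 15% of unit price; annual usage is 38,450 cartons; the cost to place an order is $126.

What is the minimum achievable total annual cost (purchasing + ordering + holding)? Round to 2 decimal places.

$2,046,626.72

H₁ = 15%×$53 = $7.9500;  H₂ = 15%×$52.70 = $7.9050
EOQ₁ = √(2×38,450×126/7.9500) = 1,103.99  (< 6,490, feasible at tier 1)
EOQ₂ = √(2×38,450×126/7.9050) = 1,107.13  (< 6,490 → use Q = 6,490 at tier-2 price)
TC(tier 1 (EOQ₁), Q≈1,104.0) = $2,046,626.72
TC(tier 2, Q≈6,490.0) = $2,052,713.21
Minimum at tier 1 (EOQ₁): $2,046,626.72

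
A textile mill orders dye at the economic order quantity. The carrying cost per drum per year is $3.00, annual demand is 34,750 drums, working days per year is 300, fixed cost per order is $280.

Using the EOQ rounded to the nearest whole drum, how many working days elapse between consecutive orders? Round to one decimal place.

22.0 days

Q* = √(2·D·S / H) = √(2·34,750·280 / 3) = √6,486,666.7 ≈ 2,546.89 → Q = 2,547 drums
T = Q/D × 300 days = 2,547/34,750 × 300 = 21.988 days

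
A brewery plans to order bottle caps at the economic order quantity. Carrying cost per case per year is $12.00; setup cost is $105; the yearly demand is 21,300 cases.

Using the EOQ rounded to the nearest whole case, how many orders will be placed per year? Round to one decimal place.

2DS/H = 2·21,300·105/12 = 372,750.00
EOQ = √372,750.00 ≈ 610.53 → Q = 611
N = D/Q = 21,300/611 ≈ 34.861 orders/yr

34.9 orders per year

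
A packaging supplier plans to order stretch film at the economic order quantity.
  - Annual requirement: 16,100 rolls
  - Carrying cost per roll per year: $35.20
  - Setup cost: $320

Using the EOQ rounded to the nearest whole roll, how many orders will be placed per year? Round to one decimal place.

29.8 orders per year

EOQ = √(2DS/H) = √(2 × 16,100 × 320 / 35.2)
    = √(292,727.27) ≈ 541.04 → Q = 541
N = D/Q = 16,100/541 ≈ 29.760 orders/yr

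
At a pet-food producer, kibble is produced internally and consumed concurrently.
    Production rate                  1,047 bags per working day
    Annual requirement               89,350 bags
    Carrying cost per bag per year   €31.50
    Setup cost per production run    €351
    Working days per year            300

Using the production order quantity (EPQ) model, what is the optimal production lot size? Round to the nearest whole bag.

Daily demand d = 89,350/300 = 297.833; p = 1047; 1 − d/p = 0.71554
EPQ = √(2DS / (H(1 − d/p)))
    = √(2 × 89,350 × 351 / (31.5 × 0.71554)) ≈ 1,668.19

1,668 bags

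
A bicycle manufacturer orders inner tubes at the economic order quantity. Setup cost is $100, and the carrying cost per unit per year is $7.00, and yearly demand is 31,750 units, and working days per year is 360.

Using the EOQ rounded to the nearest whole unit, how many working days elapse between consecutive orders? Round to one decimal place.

10.8 days

Optimal lot size Q* = (2 × 31,750 × $100 / $7)^½ ≈ 952.44 → Q = 952 units
Days between orders = 360 / (D/Q) = 360 / 33.351 ≈ 10.794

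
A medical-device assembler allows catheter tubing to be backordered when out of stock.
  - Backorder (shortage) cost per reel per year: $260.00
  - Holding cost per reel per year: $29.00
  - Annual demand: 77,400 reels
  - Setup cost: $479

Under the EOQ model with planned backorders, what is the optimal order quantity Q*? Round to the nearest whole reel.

Q* = √(2DS/H) · √((H + b)/b)
   = √(2 × 77,400 × 479 / 29) · √((29 + 260) / 260)
   = 1,599.021 × 1.0543 ≈ 1,685.84

1,686 reels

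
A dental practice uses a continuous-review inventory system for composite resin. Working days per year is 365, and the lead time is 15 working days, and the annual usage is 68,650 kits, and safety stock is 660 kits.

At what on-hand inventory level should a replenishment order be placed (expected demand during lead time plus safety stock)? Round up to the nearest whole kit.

3,482 kits

Daily demand d = 68,650 / 365 = 188.082 kits/day
Demand during lead time = 188.082 × 15 = 2,821.23
Reorder point = 2,821.23 + 660 = 3,481.23 → round up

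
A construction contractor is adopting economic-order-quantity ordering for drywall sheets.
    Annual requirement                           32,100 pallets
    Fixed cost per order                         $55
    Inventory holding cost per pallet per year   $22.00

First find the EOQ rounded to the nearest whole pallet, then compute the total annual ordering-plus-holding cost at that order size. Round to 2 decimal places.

$8,813.74

2DS/H = 2·32,100·55/22 = 160,500.00
EOQ = √160,500.00 ≈ 400.62 → Q = 401 pallets
Ordering: D/Q × S = 32,100/401 × $55 = $4,402.74
Holding:  Q/2 × H = 401/2 × $22 = $4,411.00
Total = $4,402.74 + $4,411.00 = $8,813.74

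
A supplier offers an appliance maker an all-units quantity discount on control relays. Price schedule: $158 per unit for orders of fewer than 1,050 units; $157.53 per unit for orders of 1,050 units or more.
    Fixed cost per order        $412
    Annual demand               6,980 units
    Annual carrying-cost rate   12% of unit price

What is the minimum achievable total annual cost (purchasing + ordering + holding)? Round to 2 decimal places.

H₁ = 12%×$158 = $18.9600;  H₂ = 12%×$157.53 = $18.9036
EOQ₁ = √(2×6,980×412/18.9600) = 550.77  (< 1,050, feasible at tier 1)
EOQ₂ = √(2×6,980×412/18.9036) = 551.59  (< 1,050 → use Q = 1,050 at tier-2 price)
TC(tier 1 (EOQ₁), Q≈550.8) = $1,113,282.64
TC(tier 2, Q≈1,050.0) = $1,112,222.61
Minimum at tier 2: $1,112,222.61

$1,112,222.61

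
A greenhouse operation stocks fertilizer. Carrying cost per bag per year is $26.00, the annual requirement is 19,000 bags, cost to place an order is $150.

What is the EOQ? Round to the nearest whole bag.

468 bags

Q* = √(2·D·S / H) = √(2·19,000·150 / 26) = √219,230.8 ≈ 468.22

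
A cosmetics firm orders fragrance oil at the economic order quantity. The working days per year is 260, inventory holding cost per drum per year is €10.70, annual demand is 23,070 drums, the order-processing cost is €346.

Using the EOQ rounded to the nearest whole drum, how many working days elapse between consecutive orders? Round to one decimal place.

Optimal lot size Q* = (2 × 23,070 × €346 / €10.7)^½ ≈ 1,221.48 → Q = 1,221 drums
T = Q/D × 260 days = 1,221/23,070 × 260 = 13.761 days

13.8 days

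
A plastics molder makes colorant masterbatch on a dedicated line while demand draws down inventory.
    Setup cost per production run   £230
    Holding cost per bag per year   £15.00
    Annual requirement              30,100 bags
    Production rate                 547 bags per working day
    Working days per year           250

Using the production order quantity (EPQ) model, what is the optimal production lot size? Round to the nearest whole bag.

1,088 bags

Daily demand d = 30,100/250 = 120.400; p = 547; 1 − d/p = 0.77989
EPQ = √(2DS / (H(1 − d/p)))
    = √(2 × 30,100 × 230 / (15 × 0.77989)) ≈ 1,087.93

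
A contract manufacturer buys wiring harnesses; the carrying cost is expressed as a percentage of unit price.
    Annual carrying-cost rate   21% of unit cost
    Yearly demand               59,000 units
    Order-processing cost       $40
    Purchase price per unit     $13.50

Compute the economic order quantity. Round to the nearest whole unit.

1,290 units

Holding cost per unit per year: H = 21% × $13.5 = $2.8350
Q* = √(2·D·S / H) = √(2·59,000·40 / 2.835) = √1,664,903.0 ≈ 1,290.31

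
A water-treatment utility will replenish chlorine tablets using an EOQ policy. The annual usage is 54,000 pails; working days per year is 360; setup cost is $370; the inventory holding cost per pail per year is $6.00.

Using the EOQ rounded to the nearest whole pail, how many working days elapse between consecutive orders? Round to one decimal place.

2DS/H = 2·54,000·370/6 = 6,660,000.00
EOQ = √6,660,000.00 ≈ 2,580.70 → Q = 2,581 pails
T = Q/D × 360 days = 2,581/54,000 × 360 = 17.207 days

17.2 days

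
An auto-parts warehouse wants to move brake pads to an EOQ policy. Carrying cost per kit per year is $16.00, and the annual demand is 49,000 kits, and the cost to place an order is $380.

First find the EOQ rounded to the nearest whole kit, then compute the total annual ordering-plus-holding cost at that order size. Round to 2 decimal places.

EOQ = √(2DS/H) = √(2 × 49,000 × 380 / 16)
    = √(2,327,500.00) ≈ 1,525.61 → Q = 1,526 kits
Annual ordering cost = (D/Q)·S = (49,000/1,526) × 380 = $12,201.83
Annual holding cost  = (Q/2)·H = (1,526/2) × 16 = $12,208.00
Total = $12,201.83 + $12,208.00 = $24,409.83

$24,409.83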